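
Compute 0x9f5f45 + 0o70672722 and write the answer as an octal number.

0x9f5f45 = 0o47657505 in octal.
Add column by column in base 8, right to left:
  5+2 = 7
  0+2 = 2
  5+7 = 4 carry 1
  7+2+1 = 2 carry 1
  5+7+1 = 5 carry 1
  6+6+1 = 5 carry 1
  7+0+1 = 0 carry 1
  4+7+1 = 4 carry 1
  final carry 1

0o140552427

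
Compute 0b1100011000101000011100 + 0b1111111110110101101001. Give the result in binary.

0b11100010111011110000101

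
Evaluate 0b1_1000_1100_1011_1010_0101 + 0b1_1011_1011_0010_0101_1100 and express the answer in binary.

0b1101000111111000000001

Add column by column in base 2, right to left:
  1+0 = 1
  0+0 = 0
  1+1 = 0 carry 1
  0+1+1 = 0 carry 1
  0+1+1 = 0 carry 1
  1+0+1 = 0 carry 1
  0+1+1 = 0 carry 1
  1+0+1 = 0 carry 1
  1+0+1 = 0 carry 1
  1+1+1 = 1 carry 1
  0+0+1 = 1
  1+0 = 1
  0+1 = 1
  0+1 = 1
  1+0 = 1
  1+1 = 0 carry 1
  0+1+1 = 0 carry 1
  0+1+1 = 0 carry 1
  0+0+1 = 1
  1+1 = 0 carry 1
  1+1+1 = 1 carry 1
  final carry 1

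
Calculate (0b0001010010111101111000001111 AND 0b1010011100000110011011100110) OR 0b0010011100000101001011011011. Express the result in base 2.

0b10011100000101011011011111

0b0001010010111101111000001111 AND 0b1010011100000110011011100110 = 0b0000010000000100011000000110.
Then OR with 0b0010011100000101001011011011.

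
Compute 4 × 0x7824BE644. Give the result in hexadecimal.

Multiply each base-16 digit by 4, carrying:
  4×4 = 16 → write 0 carry 1
  4×4+1 = 17 → write 1 carry 1
  6×4+1 = 25 → write 9 carry 1
  E×4+1 = 57 → write 9 carry 3
  B×4+3 = 47 → write F carry 2
  4×4+2 = 18 → write 2 carry 1
  2×4+1 = 9 → write 9
  8×4 = 32 → write 0 carry 2
  7×4+2 = 30 → write E carry 1
  remaining carry: 1

0x1E092F9910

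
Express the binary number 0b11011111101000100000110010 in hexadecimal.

0x37e8832

Group the bits into nibbles: 0011 0111 1110 1000 1000 0011 0010 → 37e8832.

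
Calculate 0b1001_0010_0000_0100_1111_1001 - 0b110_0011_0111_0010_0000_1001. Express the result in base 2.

0b1011101001001011110000

Subtract column by column in base 2:
  1-1 → 0
  0-0 → 0
  0-0 → 0
  1-1 → 0
  1-0 → 1
  1-0 → 1
  1-0 → 1
  1-0 → 1
  0-0 → 0
  0-1 → 1 (borrow)
  1-0-1 → 0
  0-0 → 0
  0-1 → 1 (borrow)
  0-1-1 → 0 (borrow)
  0-1-1 → 0 (borrow)
  0-0-1 → 1 (borrow)
  0-1-1 → 0 (borrow)
  1-1-1 → 1 (borrow)
  0-0-1 → 1 (borrow)
  0-0-1 → 1 (borrow)
  1-0-1 → 0
  0-1 → 1 (borrow)
  0-1-1 → 0 (borrow)
  1-0-1 → 0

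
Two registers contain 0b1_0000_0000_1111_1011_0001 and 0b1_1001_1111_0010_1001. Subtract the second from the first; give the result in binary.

0b11100111000010001000

Subtract column by column in base 2:
  1-1 → 0
  0-0 → 0
  0-0 → 0
  0-1 → 1 (borrow)
  1-0-1 → 0
  1-1 → 0
  0-0 → 0
  1-0 → 1
  1-1 → 0
  1-1 → 0
  1-1 → 0
  1-1 → 0
  0-1 → 1 (borrow)
  0-0-1 → 1 (borrow)
  0-0-1 → 1 (borrow)
  0-1-1 → 0 (borrow)
  0-1-1 → 0 (borrow)
  0-0-1 → 1 (borrow)
  0-0-1 → 1 (borrow)
  0-0-1 → 1 (borrow)
  1-0-1 → 0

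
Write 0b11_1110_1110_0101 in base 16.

0x3EE5

Group the bits into nibbles: 0011 1110 1110 0101 → 3EE5.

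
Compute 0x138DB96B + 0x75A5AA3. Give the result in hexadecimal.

Add column by column in base 16, right to left:
  B+3 = E
  6+A = 0 carry 1
  9+A+1 = 4 carry 1
  B+5+1 = 1 carry 1
  D+A+1 = 8 carry 1
  8+5+1 = E
  3+7 = A
  1+0 = 1

0x1AE8140E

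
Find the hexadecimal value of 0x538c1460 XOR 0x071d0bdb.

XOR each hex digit independently (no carries):
  5^0=5, 3^7=4, 8^1=9, c^d=1, 1^0=1, 4^b=f, 6^d=b, 0^b=b

0x54911fbb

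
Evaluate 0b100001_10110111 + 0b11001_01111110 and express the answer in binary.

Add column by column in base 2, right to left:
  1+0 = 1
  1+1 = 0 carry 1
  1+1+1 = 1 carry 1
  0+1+1 = 0 carry 1
  1+1+1 = 1 carry 1
  1+1+1 = 1 carry 1
  0+1+1 = 0 carry 1
  1+0+1 = 0 carry 1
  1+1+1 = 1 carry 1
  0+0+1 = 1
  0+0 = 0
  0+1 = 1
  0+1 = 1
  1+0 = 1

0b11101100110101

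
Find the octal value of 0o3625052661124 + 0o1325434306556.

0o5152507167702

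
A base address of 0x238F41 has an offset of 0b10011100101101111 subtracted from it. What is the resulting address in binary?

0x238F41 = 0b1000111000111101000001 in binary.
Subtract column by column in base 2:
  1-1 → 0
  0-1 → 1 (borrow)
  0-1-1 → 0 (borrow)
  0-1-1 → 0 (borrow)
  0-0-1 → 1 (borrow)
  0-1-1 → 0 (borrow)
  1-1-1 → 1 (borrow)
  0-0-1 → 1 (borrow)
  1-1-1 → 1 (borrow)
  1-0-1 → 0
  1-0 → 1
  1-1 → 0
  0-1 → 1 (borrow)
  0-1-1 → 0 (borrow)
  0-0-1 → 1 (borrow)
  1-0-1 → 0
  1-1 → 0
  1-0 → 1
  0-0 → 0
  0-0 → 0
  0-0 → 0
  1-0 → 1

0b1000100101010111010010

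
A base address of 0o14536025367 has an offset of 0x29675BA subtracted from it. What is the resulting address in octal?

0o14270332475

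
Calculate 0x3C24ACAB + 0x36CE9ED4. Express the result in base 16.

Add column by column in base 16, right to left:
  B+4 = F
  A+D = 7 carry 1
  C+E+1 = B carry 1
  A+9+1 = 4 carry 1
  4+E+1 = 3 carry 1
  2+C+1 = F
  C+6 = 2 carry 1
  3+3+1 = 7

0x72F34B7F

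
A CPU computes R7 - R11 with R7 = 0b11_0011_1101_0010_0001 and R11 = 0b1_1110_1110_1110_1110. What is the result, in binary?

0b10100111000110011

Subtract column by column in base 2:
  1-0 → 1
  0-1 → 1 (borrow)
  0-1-1 → 0 (borrow)
  0-1-1 → 0 (borrow)
  0-0-1 → 1 (borrow)
  1-1-1 → 1 (borrow)
  0-1-1 → 0 (borrow)
  0-1-1 → 0 (borrow)
  1-0-1 → 0
  0-1 → 1 (borrow)
  1-1-1 → 1 (borrow)
  1-1-1 → 1 (borrow)
  1-0-1 → 0
  1-1 → 0
  0-1 → 1 (borrow)
  0-1-1 → 0 (borrow)
  1-1-1 → 1 (borrow)
  1-0-1 → 0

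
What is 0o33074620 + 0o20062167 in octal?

Add column by column in base 8, right to left:
  0+7 = 7
  2+6 = 0 carry 1
  6+1+1 = 0 carry 1
  4+2+1 = 7
  7+6 = 5 carry 1
  0+0+1 = 1
  3+0 = 3
  3+2 = 5

0o53157007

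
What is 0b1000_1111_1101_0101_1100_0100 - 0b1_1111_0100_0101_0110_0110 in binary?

0b11100001001000001011110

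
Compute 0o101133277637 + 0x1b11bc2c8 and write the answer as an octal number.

0x1b11bc2c8 = 0o66106741310 in octal.
Add column by column in base 8, right to left:
  7+0 = 7
  3+1 = 4
  6+3 = 1 carry 1
  7+1+1 = 1 carry 1
  7+4+1 = 4 carry 1
  2+7+1 = 2 carry 1
  3+6+1 = 2 carry 1
  3+0+1 = 4
  1+1 = 2
  1+6 = 7
  0+6 = 6
  1+0 = 1

0o167242241147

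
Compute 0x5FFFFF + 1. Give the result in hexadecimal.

0x600000

The trailing 5 digits are F (max in base 16), so adding 1 cascades: they roll to 0 and the next digit up increments.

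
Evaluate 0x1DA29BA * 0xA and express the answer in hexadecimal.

0x1285A144

Multiply each base-16 digit by 10, carrying:
  A×10 = 100 → write 4 carry 6
  B×10+6 = 116 → write 4 carry 7
  9×10+7 = 97 → write 1 carry 6
  2×10+6 = 26 → write A carry 1
  A×10+1 = 101 → write 5 carry 6
  D×10+6 = 136 → write 8 carry 8
  1×10+8 = 18 → write 2 carry 1
  remaining carry: 1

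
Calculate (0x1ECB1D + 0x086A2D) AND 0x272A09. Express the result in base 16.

0x272008

Add column by column in base 16, right to left:
  D+D = A carry 1
  1+2+1 = 4
  B+A = 5 carry 1
  C+6+1 = 3 carry 1
  E+8+1 = 7 carry 1
  1+0+1 = 2
Sum = 0x27354A; now AND with 0x272A09:
  2&2=2, 7&7=7, 3&2=2, 5&A=0, 4&0=0, A&9=8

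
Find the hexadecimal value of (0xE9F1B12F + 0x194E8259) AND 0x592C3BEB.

Add column by column in base 16, right to left:
  F+9 = 8 carry 1
  2+5+1 = 8
  1+2 = 3
  B+8 = 3 carry 1
  1+E+1 = 0 carry 1
  F+4+1 = 4 carry 1
  9+9+1 = 3 carry 1
  E+1+1 = 0 carry 1
  final carry 1
Sum = 0x103403388; now AND with 0x592C3BEB:
  1&0=0, 0&5=0, 3&9=1, 4&2=0, 0&C=0, 3&3=3, 3&B=3, 8&E=8, 8&B=8

0x1003388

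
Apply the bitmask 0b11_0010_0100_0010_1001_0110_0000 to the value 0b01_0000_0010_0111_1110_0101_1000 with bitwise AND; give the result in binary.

0b01000000000010100001000000

AND bit by bit (1 only where both bits are 1):
  01000000100111111001011000
& 11001001000010100101100000
= 01000000000010100001000000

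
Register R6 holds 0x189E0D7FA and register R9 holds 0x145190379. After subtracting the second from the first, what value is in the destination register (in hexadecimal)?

0x44C7D481

Subtract column by column in base 16:
  A-9 → 1
  F-7 → 8
  7-3 → 4
  D-0 → D
  0-9 → 7 (borrow)
  E-1-1 → C
  9-5 → 4
  8-4 → 4
  1-1 → 0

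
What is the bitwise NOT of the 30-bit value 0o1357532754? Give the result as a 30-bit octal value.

0o6420245023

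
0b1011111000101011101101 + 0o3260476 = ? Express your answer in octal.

0b1011111000101011101101 = 0o13705355 in octal.
Add column by column in base 8, right to left:
  5+6 = 3 carry 1
  5+7+1 = 5 carry 1
  3+4+1 = 0 carry 1
  5+0+1 = 6
  0+6 = 6
  7+2 = 1 carry 1
  3+3+1 = 7
  1+0 = 1

0o17166053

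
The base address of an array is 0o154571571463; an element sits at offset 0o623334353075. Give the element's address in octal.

Add column by column in base 8, right to left:
  3+5 = 0 carry 1
  6+7+1 = 6 carry 1
  4+0+1 = 5
  1+3 = 4
  7+5 = 4 carry 1
  5+3+1 = 1 carry 1
  1+4+1 = 6
  7+3 = 2 carry 1
  5+3+1 = 1 carry 1
  4+3+1 = 0 carry 1
  5+2+1 = 0 carry 1
  1+6+1 = 0 carry 1
  final carry 1

0o1000126144560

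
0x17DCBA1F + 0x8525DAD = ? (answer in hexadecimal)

Add column by column in base 16, right to left:
  F+D = C carry 1
  1+A+1 = C
  A+D = 7 carry 1
  B+5+1 = 1 carry 1
  C+2+1 = F
  D+5 = 2 carry 1
  7+8+1 = 0 carry 1
  1+0+1 = 2

0x202F17CC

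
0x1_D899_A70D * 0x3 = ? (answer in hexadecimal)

Multiply each base-16 digit by 3, carrying:
  D×3 = 39 → write 7 carry 2
  0×3+2 = 2 → write 2
  7×3 = 21 → write 5 carry 1
  A×3+1 = 31 → write F carry 1
  9×3+1 = 28 → write C carry 1
  9×3+1 = 28 → write C carry 1
  8×3+1 = 25 → write 9 carry 1
  D×3+1 = 40 → write 8 carry 2
  1×3+2 = 5 → write 5

0x589CCF527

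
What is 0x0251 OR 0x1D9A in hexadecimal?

OR each hex digit independently (no carries):
  0|1=1, 2|D=F, 5|9=D, 1|A=B

0x1FDB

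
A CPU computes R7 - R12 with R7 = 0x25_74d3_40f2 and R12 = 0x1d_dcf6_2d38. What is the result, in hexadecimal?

Subtract column by column in base 16:
  2-8 → a (borrow)
  f-3-1 → b
  0-d → 3 (borrow)
  4-2-1 → 1
  3-6 → d (borrow)
  d-f-1 → d (borrow)
  4-c-1 → 7 (borrow)
  7-d-1 → 9 (borrow)
  5-d-1 → 7 (borrow)
  2-1-1 → 0

0x797dd13ba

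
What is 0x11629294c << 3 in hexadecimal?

0x8b1494a60

3 bits is not a whole number of base-16 digits; in binary: 100010110001010010010100101001100 << 3 = 100010110001010010010100101001100000.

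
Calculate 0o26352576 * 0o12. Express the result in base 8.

Multiply each base-8 digit by 10, carrying:
  6×10 = 60 → write 4 carry 7
  7×10+7 = 77 → write 5 carry 9
  5×10+9 = 59 → write 3 carry 7
  2×10+7 = 27 → write 3 carry 3
  5×10+3 = 53 → write 5 carry 6
  3×10+6 = 36 → write 4 carry 4
  6×10+4 = 64 → write 0 carry 8
  2×10+8 = 28 → write 4 carry 3
  remaining carry: 3

0o340453354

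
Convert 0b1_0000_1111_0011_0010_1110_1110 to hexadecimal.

Group the bits into nibbles: 0001 0000 1111 0011 0010 1110 1110 → 10F32EE.

0x10F32EE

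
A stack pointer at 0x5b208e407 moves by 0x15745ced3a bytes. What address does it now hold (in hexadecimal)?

Add column by column in base 16, right to left:
  7+a = 1 carry 1
  0+3+1 = 4
  4+d = 1 carry 1
  e+e+1 = d carry 1
  8+c+1 = 5 carry 1
  0+5+1 = 6
  2+4 = 6
  b+7 = 2 carry 1
  5+5+1 = b
  0+1 = 1

0x1b2665d141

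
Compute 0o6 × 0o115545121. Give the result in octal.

Multiply each base-8 digit by 6, carrying:
  1×6 = 6 → write 6
  2×6 = 12 → write 4 carry 1
  1×6+1 = 7 → write 7
  5×6 = 30 → write 6 carry 3
  4×6+3 = 27 → write 3 carry 3
  5×6+3 = 33 → write 1 carry 4
  5×6+4 = 34 → write 2 carry 4
  1×6+4 = 10 → write 2 carry 1
  1×6+1 = 7 → write 7

0o722136746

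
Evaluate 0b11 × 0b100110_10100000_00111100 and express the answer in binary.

0b11100111110000010110100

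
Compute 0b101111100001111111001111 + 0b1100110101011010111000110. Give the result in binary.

0b10010110001101010110010101

Add column by column in base 2, right to left:
  1+0 = 1
  1+1 = 0 carry 1
  1+1+1 = 1 carry 1
  1+0+1 = 0 carry 1
  0+0+1 = 1
  0+0 = 0
  1+1 = 0 carry 1
  1+1+1 = 1 carry 1
  1+1+1 = 1 carry 1
  1+0+1 = 0 carry 1
  1+1+1 = 1 carry 1
  1+0+1 = 0 carry 1
  1+1+1 = 1 carry 1
  0+1+1 = 0 carry 1
  0+0+1 = 1
  0+1 = 1
  0+0 = 0
  1+1 = 0 carry 1
  1+0+1 = 0 carry 1
  1+1+1 = 1 carry 1
  1+1+1 = 1 carry 1
  1+0+1 = 0 carry 1
  0+0+1 = 1
  1+1 = 0 carry 1
  0+1+1 = 0 carry 1
  final carry 1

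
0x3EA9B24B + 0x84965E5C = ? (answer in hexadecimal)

0xC34010A7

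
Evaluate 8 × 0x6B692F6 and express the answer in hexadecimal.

Multiply each base-16 digit by 8, carrying:
  6×8 = 48 → write 0 carry 3
  F×8+3 = 123 → write B carry 7
  2×8+7 = 23 → write 7 carry 1
  9×8+1 = 73 → write 9 carry 4
  6×8+4 = 52 → write 4 carry 3
  B×8+3 = 91 → write B carry 5
  6×8+5 = 53 → write 5 carry 3
  remaining carry: 3

0x35B497B0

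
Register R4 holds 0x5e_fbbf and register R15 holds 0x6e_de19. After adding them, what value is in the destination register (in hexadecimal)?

Add column by column in base 16, right to left:
  f+9 = 8 carry 1
  b+1+1 = d
  b+e = 9 carry 1
  f+d+1 = d carry 1
  e+e+1 = d carry 1
  5+6+1 = c

0xcdd9d8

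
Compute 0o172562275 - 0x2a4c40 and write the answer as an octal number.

0o160114175

0x2a4c40 = 0o12446100 in octal.
Subtract column by column in base 8:
  5-0 → 5
  7-0 → 7
  2-1 → 1
  2-6 → 4 (borrow)
  6-4-1 → 1
  5-4 → 1
  2-2 → 0
  7-1 → 6
  1-0 → 1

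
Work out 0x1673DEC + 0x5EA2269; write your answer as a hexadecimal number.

Add column by column in base 16, right to left:
  C+9 = 5 carry 1
  E+6+1 = 5 carry 1
  D+2+1 = 0 carry 1
  3+2+1 = 6
  7+A = 1 carry 1
  6+E+1 = 5 carry 1
  1+5+1 = 7

0x7516055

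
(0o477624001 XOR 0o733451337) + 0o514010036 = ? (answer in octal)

First 0o477624001 XOR 0o733451337 = 0o344275336.
Add column by column in base 8, right to left:
  6+6 = 4 carry 1
  3+3+1 = 7
  3+0 = 3
  5+0 = 5
  7+1 = 0 carry 1
  2+0+1 = 3
  4+4 = 0 carry 1
  4+1+1 = 6
  3+5 = 0 carry 1
  final carry 1

0o1060305374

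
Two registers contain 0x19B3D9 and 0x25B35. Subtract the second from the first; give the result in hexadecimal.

0x1758A4

Subtract column by column in base 16:
  9-5 → 4
  D-3 → A
  3-B → 8 (borrow)
  B-5-1 → 5
  9-2 → 7
  1-0 → 1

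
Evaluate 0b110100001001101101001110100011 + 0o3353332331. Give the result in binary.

0b1001111110101001000100001111100

0o3353332331 = 0b11011101011011011010011011001 in binary.
Add column by column in base 2, right to left:
  1+1 = 0 carry 1
  1+0+1 = 0 carry 1
  0+0+1 = 1
  0+1 = 1
  0+1 = 1
  1+0 = 1
  0+1 = 1
  1+1 = 0 carry 1
  1+0+1 = 0 carry 1
  1+0+1 = 0 carry 1
  0+1+1 = 0 carry 1
  0+0+1 = 1
  1+1 = 0 carry 1
  0+1+1 = 0 carry 1
  1+0+1 = 0 carry 1
  1+1+1 = 1 carry 1
  0+1+1 = 0 carry 1
  1+0+1 = 0 carry 1
  1+1+1 = 1 carry 1
  0+1+1 = 0 carry 1
  0+0+1 = 1
  1+1 = 0 carry 1
  0+0+1 = 1
  0+1 = 1
  0+1 = 1
  0+1 = 1
  1+0 = 1
  0+1 = 1
  1+1 = 0 carry 1
  1+0+1 = 0 carry 1
  final carry 1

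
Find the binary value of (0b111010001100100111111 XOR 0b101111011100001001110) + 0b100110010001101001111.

0b111011100010011000000

First 0b111010001100100111111 XOR 0b101111011100001001110 = 0b010101010000101110001.
Add column by column in base 2, right to left:
  1+1 = 0 carry 1
  0+1+1 = 0 carry 1
  0+1+1 = 0 carry 1
  0+1+1 = 0 carry 1
  1+0+1 = 0 carry 1
  1+0+1 = 0 carry 1
  1+1+1 = 1 carry 1
  0+0+1 = 1
  1+1 = 0 carry 1
  0+1+1 = 0 carry 1
  0+0+1 = 1
  0+0 = 0
  0+0 = 0
  1+1 = 0 carry 1
  0+0+1 = 1
  1+0 = 1
  0+1 = 1
  1+1 = 0 carry 1
  0+0+1 = 1
  1+0 = 1
  0+1 = 1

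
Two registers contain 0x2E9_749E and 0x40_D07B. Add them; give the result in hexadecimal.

Add column by column in base 16, right to left:
  E+B = 9 carry 1
  9+7+1 = 1 carry 1
  4+0+1 = 5
  7+D = 4 carry 1
  9+0+1 = A
  E+4 = 2 carry 1
  2+0+1 = 3

0x32A4519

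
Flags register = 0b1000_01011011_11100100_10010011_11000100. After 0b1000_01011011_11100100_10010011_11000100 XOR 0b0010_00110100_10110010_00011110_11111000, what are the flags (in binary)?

0b101001101111010101101000110100111100

XOR bit by bit (1 where the bits differ):
  100001011011111001001001001111000100
^ 001000110100101100100001111011111000
= 101001101111010101101000110100111100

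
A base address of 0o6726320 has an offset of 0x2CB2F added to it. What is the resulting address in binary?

0o6726320 = 0b110111010110011010000 in binary.
0x2CB2F = 0b101100101100101111 in binary.
Add column by column in base 2, right to left:
  0+1 = 1
  0+1 = 1
  0+1 = 1
  0+1 = 1
  1+0 = 1
  0+1 = 1
  1+0 = 1
  1+0 = 1
  0+1 = 1
  0+1 = 1
  1+0 = 1
  1+1 = 0 carry 1
  0+0+1 = 1
  1+0 = 1
  0+1 = 1
  1+1 = 0 carry 1
  1+0+1 = 0 carry 1
  1+1+1 = 1 carry 1
  0+0+1 = 1
  1+0 = 1
  1+0 = 1

0b111100111011111111111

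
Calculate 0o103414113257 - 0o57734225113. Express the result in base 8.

Subtract column by column in base 8:
  7-3 → 4
  5-1 → 4
  2-1 → 1
  3-5 → 6 (borrow)
  1-2-1 → 6 (borrow)
  1-2-1 → 6 (borrow)
  4-4-1 → 7 (borrow)
  1-3-1 → 5 (borrow)
  4-7-1 → 4 (borrow)
  3-7-1 → 3 (borrow)
  0-5-1 → 2 (borrow)
  1-0-1 → 0

0o23457666144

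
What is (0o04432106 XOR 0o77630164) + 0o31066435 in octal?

First 0o04432106 XOR 0o77630164 = 0o73202062.
Add column by column in base 8, right to left:
  2+5 = 7
  6+3 = 1 carry 1
  0+4+1 = 5
  2+6 = 0 carry 1
  0+6+1 = 7
  2+0 = 2
  3+1 = 4
  7+3 = 2 carry 1
  final carry 1

0o124270517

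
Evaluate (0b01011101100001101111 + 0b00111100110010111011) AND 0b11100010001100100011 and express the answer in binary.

0b10000010000100100010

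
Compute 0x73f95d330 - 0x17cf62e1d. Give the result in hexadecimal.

Subtract column by column in base 16:
  0-d → 3 (borrow)
  3-1-1 → 1
  3-e → 5 (borrow)
  d-2-1 → a
  5-6 → f (borrow)
  9-f-1 → 9 (borrow)
  f-c-1 → 2
  3-7 → c (borrow)
  7-1-1 → 5

0x5c29fa513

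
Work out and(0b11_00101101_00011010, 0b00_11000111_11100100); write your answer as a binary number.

0b000000010100000000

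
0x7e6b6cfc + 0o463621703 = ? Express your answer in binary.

0x7e6b6cfc = 0b1111110011010110110110011111100 in binary.
0o463621703 = 0b100110011110010001111000011 in binary.
Add column by column in base 2, right to left:
  0+1 = 1
  0+1 = 1
  1+0 = 1
  1+0 = 1
  1+0 = 1
  1+0 = 1
  1+1 = 0 carry 1
  1+1+1 = 1 carry 1
  0+1+1 = 0 carry 1
  0+1+1 = 0 carry 1
  1+0+1 = 0 carry 1
  1+0+1 = 0 carry 1
  0+0+1 = 1
  1+1 = 0 carry 1
  1+0+1 = 0 carry 1
  0+0+1 = 1
  1+1 = 0 carry 1
  1+1+1 = 1 carry 1
  0+1+1 = 0 carry 1
  1+1+1 = 1 carry 1
  0+0+1 = 1
  1+0 = 1
  1+1 = 0 carry 1
  0+1+1 = 0 carry 1
  0+0+1 = 1
  1+0 = 1
  1+1 = 0 carry 1
  1+0+1 = 0 carry 1
  1+0+1 = 0 carry 1
  1+0+1 = 0 carry 1
  1+0+1 = 0 carry 1
  final carry 1

0b10000011001110101001000010111111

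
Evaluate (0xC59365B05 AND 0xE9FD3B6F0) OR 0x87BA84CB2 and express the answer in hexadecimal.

0xC59365B05 AND 0xE9FD3B6F0 = 0xC19121200.
Then OR with 0x87BA84CB2.

0xC7BBA5EB2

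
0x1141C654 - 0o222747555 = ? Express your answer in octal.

0o1675373347

0x1141C654 = 0o2120343124 in octal.
Subtract column by column in base 8:
  4-5 → 7 (borrow)
  2-5-1 → 4 (borrow)
  1-5-1 → 3 (borrow)
  3-7-1 → 3 (borrow)
  4-4-1 → 7 (borrow)
  3-7-1 → 3 (borrow)
  0-2-1 → 5 (borrow)
  2-2-1 → 7 (borrow)
  1-2-1 → 6 (borrow)
  2-0-1 → 1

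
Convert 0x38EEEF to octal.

0o16167357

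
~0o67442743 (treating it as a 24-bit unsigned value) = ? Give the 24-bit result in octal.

Each oct digit d becomes 7−d:
  6→1, 7→0, 4→3, 4→3, 2→5, 7→0, 4→3, 3→4

0o10335034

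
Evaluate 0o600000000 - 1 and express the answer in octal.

The trailing 8 digits are 0, so subtracting 1 borrows through: they become 7 and the next digit up decrements.

0o577777777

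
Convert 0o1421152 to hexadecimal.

0x6226A

Each octal digit is 3 bits: 1=001 4=100 2=010 1=001 1=001 5=101 2=010.
Group the bits into nibbles: 0110 0010 0010 0110 1010 → 6226A.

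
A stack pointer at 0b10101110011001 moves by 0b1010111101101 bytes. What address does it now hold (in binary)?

0b100000110000110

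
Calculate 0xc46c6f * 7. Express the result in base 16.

Multiply each base-16 digit by 7, carrying:
  f×7 = 105 → write 9 carry 6
  6×7+6 = 48 → write 0 carry 3
  c×7+3 = 87 → write 7 carry 5
  6×7+5 = 47 → write f carry 2
  4×7+2 = 30 → write e carry 1
  c×7+1 = 85 → write 5 carry 5
  remaining carry: 5

0x55ef709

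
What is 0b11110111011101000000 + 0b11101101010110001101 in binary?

0b111100100110011001101

Add column by column in base 2, right to left:
  0+1 = 1
  0+0 = 0
  0+1 = 1
  0+1 = 1
  0+0 = 0
  0+0 = 0
  1+0 = 1
  0+1 = 1
  1+1 = 0 carry 1
  1+0+1 = 0 carry 1
  1+1+1 = 1 carry 1
  0+0+1 = 1
  1+1 = 0 carry 1
  1+0+1 = 0 carry 1
  1+1+1 = 1 carry 1
  0+1+1 = 0 carry 1
  1+0+1 = 0 carry 1
  1+1+1 = 1 carry 1
  1+1+1 = 1 carry 1
  1+1+1 = 1 carry 1
  final carry 1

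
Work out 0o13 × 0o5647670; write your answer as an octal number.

Multiply each base-8 digit by 11, carrying:
  0×11 = 0 → write 0
  7×11 = 77 → write 5 carry 9
  6×11+9 = 75 → write 3 carry 9
  7×11+9 = 86 → write 6 carry 10
  4×11+10 = 54 → write 6 carry 6
  6×11+6 = 72 → write 0 carry 9
  5×11+9 = 64 → write 0 carry 8
  remaining carry: 10

0o100066350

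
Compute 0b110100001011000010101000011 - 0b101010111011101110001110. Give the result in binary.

0b101110110011100100110110101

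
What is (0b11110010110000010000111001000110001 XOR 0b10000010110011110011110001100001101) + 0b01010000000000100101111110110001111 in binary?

0b11000000000100001001000111011001011

First 0b11110010110000010000111001000110001 XOR 0b10000010110011110011110001100001101 = 0b01110000000011100011001000100111100.
Add column by column in base 2, right to left:
  0+1 = 1
  0+1 = 1
  1+1 = 0 carry 1
  1+1+1 = 1 carry 1
  1+0+1 = 0 carry 1
  1+0+1 = 0 carry 1
  0+0+1 = 1
  0+1 = 1
  1+1 = 0 carry 1
  0+0+1 = 1
  0+1 = 1
  0+1 = 1
  1+1 = 0 carry 1
  0+1+1 = 0 carry 1
  0+1+1 = 0 carry 1
  1+1+1 = 1 carry 1
  1+0+1 = 0 carry 1
  0+1+1 = 0 carry 1
  0+0+1 = 1
  0+0 = 0
  1+1 = 0 carry 1
  1+0+1 = 0 carry 1
  1+0+1 = 0 carry 1
  0+0+1 = 1
  0+0 = 0
  0+0 = 0
  0+0 = 0
  0+0 = 0
  0+0 = 0
  0+0 = 0
  0+0 = 0
  1+1 = 0 carry 1
  1+0+1 = 0 carry 1
  1+1+1 = 1 carry 1
  final carry 1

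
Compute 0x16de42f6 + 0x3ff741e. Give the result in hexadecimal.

Add column by column in base 16, right to left:
  6+e = 4 carry 1
  f+1+1 = 1 carry 1
  2+4+1 = 7
  4+7 = b
  e+f = d carry 1
  d+f+1 = d carry 1
  6+3+1 = a
  1+0 = 1

0x1addb714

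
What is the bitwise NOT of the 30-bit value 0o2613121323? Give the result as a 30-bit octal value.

Each oct digit d becomes 7−d:
  2→5, 6→1, 1→6, 3→4, 1→6, 2→5, 1→6, 3→4, 2→5, 3→4

0o5164656454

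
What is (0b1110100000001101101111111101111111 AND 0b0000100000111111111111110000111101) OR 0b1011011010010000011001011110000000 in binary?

0b1011111010011101111111111110111101

0b1110100000001101101111111101111111 AND 0b0000100000111111111111110000111101 = 0b0000100000001101101111110000111101.
Then OR with 0b1011011010010000011001011110000000.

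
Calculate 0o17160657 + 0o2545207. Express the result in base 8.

Add column by column in base 8, right to left:
  7+7 = 6 carry 1
  5+0+1 = 6
  6+2 = 0 carry 1
  0+5+1 = 6
  6+4 = 2 carry 1
  1+5+1 = 7
  7+2 = 1 carry 1
  1+0+1 = 2

0o21726066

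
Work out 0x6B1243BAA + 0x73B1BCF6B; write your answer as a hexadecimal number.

0xDEC400B15

Add column by column in base 16, right to left:
  A+B = 5 carry 1
  A+6+1 = 1 carry 1
  B+F+1 = B carry 1
  3+C+1 = 0 carry 1
  4+B+1 = 0 carry 1
  2+1+1 = 4
  1+B = C
  B+3 = E
  6+7 = D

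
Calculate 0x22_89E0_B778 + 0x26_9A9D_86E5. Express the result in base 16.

Add column by column in base 16, right to left:
  8+5 = D
  7+E = 5 carry 1
  7+6+1 = E
  B+8 = 3 carry 1
  0+D+1 = E
  E+9 = 7 carry 1
  9+A+1 = 4 carry 1
  8+9+1 = 2 carry 1
  2+6+1 = 9
  2+2 = 4

0x49247E3E5D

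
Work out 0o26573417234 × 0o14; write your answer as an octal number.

Multiply each base-8 digit by 12, carrying:
  4×12 = 48 → write 0 carry 6
  3×12+6 = 42 → write 2 carry 5
  2×12+5 = 29 → write 5 carry 3
  7×12+3 = 87 → write 7 carry 10
  1×12+10 = 22 → write 6 carry 2
  4×12+2 = 50 → write 2 carry 6
  3×12+6 = 42 → write 2 carry 5
  7×12+5 = 89 → write 1 carry 11
  5×12+11 = 71 → write 7 carry 8
  6×12+8 = 80 → write 0 carry 10
  2×12+10 = 34 → write 2 carry 4
  remaining carry: 4

0o420712267520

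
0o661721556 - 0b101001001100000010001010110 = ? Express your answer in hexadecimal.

0o661721556 = 0x6C7A36E in hexadecimal.
0b101001001100000010001010110 = 0x5260456 in hexadecimal.
Subtract column by column in base 16:
  E-6 → 8
  6-5 → 1
  3-4 → F (borrow)
  A-0-1 → 9
  7-6 → 1
  C-2 → A
  6-5 → 1

0x1A19F18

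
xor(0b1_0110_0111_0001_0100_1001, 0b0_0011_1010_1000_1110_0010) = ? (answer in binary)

0b101011101100110101011

XOR bit by bit (1 where the bits differ):
  101100111000101001001
^ 000111010100011100010
= 101011101100110101011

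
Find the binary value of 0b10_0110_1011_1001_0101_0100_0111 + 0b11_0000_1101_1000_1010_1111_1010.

0b101011110010010000001000001

Add column by column in base 2, right to left:
  1+0 = 1
  1+1 = 0 carry 1
  1+0+1 = 0 carry 1
  0+1+1 = 0 carry 1
  0+1+1 = 0 carry 1
  0+1+1 = 0 carry 1
  1+1+1 = 1 carry 1
  0+1+1 = 0 carry 1
  1+0+1 = 0 carry 1
  0+1+1 = 0 carry 1
  1+0+1 = 0 carry 1
  0+1+1 = 0 carry 1
  1+0+1 = 0 carry 1
  0+0+1 = 1
  0+0 = 0
  1+1 = 0 carry 1
  1+1+1 = 1 carry 1
  1+0+1 = 0 carry 1
  0+1+1 = 0 carry 1
  1+1+1 = 1 carry 1
  0+0+1 = 1
  1+0 = 1
  1+0 = 1
  0+0 = 0
  0+1 = 1
  1+1 = 0 carry 1
  final carry 1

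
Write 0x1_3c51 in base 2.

0b10011110001010001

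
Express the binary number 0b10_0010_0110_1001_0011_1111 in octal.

Group the bits in threes: 001 000 100 110 100 100 111 111 → 10464477.

0o10464477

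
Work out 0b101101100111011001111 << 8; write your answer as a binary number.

0b10110110011101100111100000000

Left shift by 8: append 8 zero bits.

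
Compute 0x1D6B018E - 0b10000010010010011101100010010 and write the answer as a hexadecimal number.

0xD21C67C

0b10000010010010011101100010010 = 0x10493B12 in hexadecimal.
Subtract column by column in base 16:
  E-2 → C
  8-1 → 7
  1-B → 6 (borrow)
  0-3-1 → C (borrow)
  B-9-1 → 1
  6-4 → 2
  D-0 → D
  1-1 → 0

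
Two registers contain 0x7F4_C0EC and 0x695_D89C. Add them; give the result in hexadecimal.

0xE8A9988

Add column by column in base 16, right to left:
  C+C = 8 carry 1
  E+9+1 = 8 carry 1
  0+8+1 = 9
  C+D = 9 carry 1
  4+5+1 = A
  F+9 = 8 carry 1
  7+6+1 = E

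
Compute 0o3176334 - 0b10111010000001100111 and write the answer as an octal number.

0b10111010000001100111 = 0o2720147 in octal.
Subtract column by column in base 8:
  4-7 → 5 (borrow)
  3-4-1 → 6 (borrow)
  3-1-1 → 1
  6-0 → 6
  7-2 → 5
  1-7 → 2 (borrow)
  3-2-1 → 0

0o256165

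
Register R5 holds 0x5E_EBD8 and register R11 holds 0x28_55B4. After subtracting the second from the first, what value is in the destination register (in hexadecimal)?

Subtract column by column in base 16:
  8-4 → 4
  D-B → 2
  B-5 → 6
  E-5 → 9
  E-8 → 6
  5-2 → 3

0x369624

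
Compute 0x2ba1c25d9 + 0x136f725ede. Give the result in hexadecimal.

0x16298e84b7

Add column by column in base 16, right to left:
  9+e = 7 carry 1
  d+d+1 = b carry 1
  5+e+1 = 4 carry 1
  2+5+1 = 8
  c+2 = e
  1+7 = 8
  a+f = 9 carry 1
  b+6+1 = 2 carry 1
  2+3+1 = 6
  0+1 = 1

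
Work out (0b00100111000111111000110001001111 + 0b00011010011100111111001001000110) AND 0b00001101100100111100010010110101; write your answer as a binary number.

Add column by column in base 2, right to left:
  1+0 = 1
  1+1 = 0 carry 1
  1+1+1 = 1 carry 1
  1+0+1 = 0 carry 1
  0+0+1 = 1
  0+0 = 0
  1+1 = 0 carry 1
  0+0+1 = 1
  0+0 = 0
  0+1 = 1
  1+0 = 1
  1+0 = 1
  0+1 = 1
  0+1 = 1
  0+1 = 1
  1+1 = 0 carry 1
  1+1+1 = 1 carry 1
  1+1+1 = 1 carry 1
  1+0+1 = 0 carry 1
  1+0+1 = 0 carry 1
  1+1+1 = 1 carry 1
  0+1+1 = 0 carry 1
  0+1+1 = 0 carry 1
  0+0+1 = 1
  1+0 = 1
  1+1 = 0 carry 1
  1+0+1 = 0 carry 1
  0+1+1 = 0 carry 1
  0+1+1 = 0 carry 1
  1+0+1 = 0 carry 1
  final carry 1
Sum = 0b1000001100100110111111010010101; now AND with 0b00001101100100111100010010110101:
  01000001100100110111111010010101
& 00001101100100111100010010110101
= 00000001100100110100010010010101

0b1100100110100010010010101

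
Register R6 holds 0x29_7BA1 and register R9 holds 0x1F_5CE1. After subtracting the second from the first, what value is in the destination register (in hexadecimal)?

Subtract column by column in base 16:
  1-1 → 0
  A-E → C (borrow)
  B-C-1 → E (borrow)
  7-5-1 → 1
  9-F → A (borrow)
  2-1-1 → 0

0xA1EC0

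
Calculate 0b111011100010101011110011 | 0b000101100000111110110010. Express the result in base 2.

OR bit by bit (1 where either bit is 1):
  111011100010101011110011
| 000101100000111110110010
= 111111100010111111110011

0b111111100010111111110011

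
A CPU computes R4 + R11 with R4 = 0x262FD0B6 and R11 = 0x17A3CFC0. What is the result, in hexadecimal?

0x3DD3A076

Add column by column in base 16, right to left:
  6+0 = 6
  B+C = 7 carry 1
  0+F+1 = 0 carry 1
  D+C+1 = A carry 1
  F+3+1 = 3 carry 1
  2+A+1 = D
  6+7 = D
  2+1 = 3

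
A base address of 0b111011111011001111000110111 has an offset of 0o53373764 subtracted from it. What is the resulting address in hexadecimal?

0x6CFA643

0b111011111011001111000110111 = 0x77D9E37 in hexadecimal.
0o53373764 = 0xADF7F4 in hexadecimal.
Subtract column by column in base 16:
  7-4 → 3
  3-F → 4 (borrow)
  E-7-1 → 6
  9-F → A (borrow)
  D-D-1 → F (borrow)
  7-A-1 → C (borrow)
  7-0-1 → 6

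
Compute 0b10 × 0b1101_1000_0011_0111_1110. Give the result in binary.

0b110110000011011111100

Multiply each base-2 digit by 2, carrying:
  0×2 = 0 → write 0
  1×2 = 2 → write 0 carry 1
  1×2+1 = 3 → write 1 carry 1
  1×2+1 = 3 → write 1 carry 1
  1×2+1 = 3 → write 1 carry 1
  1×2+1 = 3 → write 1 carry 1
  1×2+1 = 3 → write 1 carry 1
  0×2+1 = 1 → write 1
  1×2 = 2 → write 0 carry 1
  1×2+1 = 3 → write 1 carry 1
  0×2+1 = 1 → write 1
  0×2 = 0 → write 0
  0×2 = 0 → write 0
  0×2 = 0 → write 0
  0×2 = 0 → write 0
  1×2 = 2 → write 0 carry 1
  1×2+1 = 3 → write 1 carry 1
  0×2+1 = 1 → write 1
  1×2 = 2 → write 0 carry 1
  1×2+1 = 3 → write 1 carry 1
  remaining carry: 1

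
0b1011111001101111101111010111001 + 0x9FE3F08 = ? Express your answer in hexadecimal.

0b1011111001101111101111010111001 = 0x5F37DEB9 in hexadecimal.
Add column by column in base 16, right to left:
  9+8 = 1 carry 1
  B+0+1 = C
  E+F = D carry 1
  D+3+1 = 1 carry 1
  7+E+1 = 6 carry 1
  3+F+1 = 3 carry 1
  F+9+1 = 9 carry 1
  5+0+1 = 6

0x69361DC1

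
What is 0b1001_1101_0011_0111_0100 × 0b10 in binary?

0b100111010011011101000

Multiply each base-2 digit by 2, carrying:
  0×2 = 0 → write 0
  0×2 = 0 → write 0
  1×2 = 2 → write 0 carry 1
  0×2+1 = 1 → write 1
  1×2 = 2 → write 0 carry 1
  1×2+1 = 3 → write 1 carry 1
  1×2+1 = 3 → write 1 carry 1
  0×2+1 = 1 → write 1
  1×2 = 2 → write 0 carry 1
  1×2+1 = 3 → write 1 carry 1
  0×2+1 = 1 → write 1
  0×2 = 0 → write 0
  1×2 = 2 → write 0 carry 1
  0×2+1 = 1 → write 1
  1×2 = 2 → write 0 carry 1
  1×2+1 = 3 → write 1 carry 1
  1×2+1 = 3 → write 1 carry 1
  0×2+1 = 1 → write 1
  0×2 = 0 → write 0
  1×2 = 2 → write 0 carry 1
  remaining carry: 1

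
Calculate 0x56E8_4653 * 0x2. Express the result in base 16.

Multiply each base-16 digit by 2, carrying:
  3×2 = 6 → write 6
  5×2 = 10 → write A
  6×2 = 12 → write C
  4×2 = 8 → write 8
  8×2 = 16 → write 0 carry 1
  E×2+1 = 29 → write D carry 1
  6×2+1 = 13 → write D
  5×2 = 10 → write A

0xADD08CA6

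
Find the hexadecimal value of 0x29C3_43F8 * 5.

Multiply each base-16 digit by 5, carrying:
  8×5 = 40 → write 8 carry 2
  F×5+2 = 77 → write D carry 4
  3×5+4 = 19 → write 3 carry 1
  4×5+1 = 21 → write 5 carry 1
  3×5+1 = 16 → write 0 carry 1
  C×5+1 = 61 → write D carry 3
  9×5+3 = 48 → write 0 carry 3
  2×5+3 = 13 → write D

0xD0D053D8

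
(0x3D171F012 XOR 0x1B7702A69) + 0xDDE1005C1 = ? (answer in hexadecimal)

First 0x3D171F012 XOR 0x1B7702A69 = 0x26601DA7B.
Add column by column in base 16, right to left:
  B+1 = C
  7+C = 3 carry 1
  A+5+1 = 0 carry 1
  D+0+1 = E
  1+0 = 1
  0+1 = 1
  6+E = 4 carry 1
  6+D+1 = 4 carry 1
  2+D+1 = 0 carry 1
  final carry 1

0x104411E03C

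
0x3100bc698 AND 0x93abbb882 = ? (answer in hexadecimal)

0x1100b8080

AND each hex digit independently (no carries):
  3&9=1, 1&3=1, 0&a=0, 0&b=0, b&b=b, c&b=8, 6&8=0, 9&8=8, 8&2=0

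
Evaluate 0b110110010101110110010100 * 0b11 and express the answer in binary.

Multiply each base-2 digit by 3, carrying:
  0×3 = 0 → write 0
  0×3 = 0 → write 0
  1×3 = 3 → write 1 carry 1
  0×3+1 = 1 → write 1
  1×3 = 3 → write 1 carry 1
  0×3+1 = 1 → write 1
  0×3 = 0 → write 0
  1×3 = 3 → write 1 carry 1
  1×3+1 = 4 → write 0 carry 2
  0×3+2 = 2 → write 0 carry 1
  1×3+1 = 4 → write 0 carry 2
  1×3+2 = 5 → write 1 carry 2
  1×3+2 = 5 → write 1 carry 2
  0×3+2 = 2 → write 0 carry 1
  1×3+1 = 4 → write 0 carry 2
  0×3+2 = 2 → write 0 carry 1
  1×3+1 = 4 → write 0 carry 2
  0×3+2 = 2 → write 0 carry 1
  0×3+1 = 1 → write 1
  1×3 = 3 → write 1 carry 1
  1×3+1 = 4 → write 0 carry 2
  0×3+2 = 2 → write 0 carry 1
  1×3+1 = 4 → write 0 carry 2
  1×3+2 = 5 → write 1 carry 2
  remaining carry: 10

0b10100011000001100010111100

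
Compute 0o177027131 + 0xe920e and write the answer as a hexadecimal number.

0o177027131 = 0x1fc2e59 in hexadecimal.
Add column by column in base 16, right to left:
  9+e = 7 carry 1
  5+0+1 = 6
  e+2 = 0 carry 1
  2+9+1 = c
  c+e = a carry 1
  f+0+1 = 0 carry 1
  1+0+1 = 2

0x20ac067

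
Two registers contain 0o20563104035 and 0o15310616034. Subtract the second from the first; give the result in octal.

0o3252266001

Subtract column by column in base 8:
  5-4 → 1
  3-3 → 0
  0-0 → 0
  4-6 → 6 (borrow)
  0-1-1 → 6 (borrow)
  1-6-1 → 2 (borrow)
  3-0-1 → 2
  6-1 → 5
  5-3 → 2
  0-5 → 3 (borrow)
  2-1-1 → 0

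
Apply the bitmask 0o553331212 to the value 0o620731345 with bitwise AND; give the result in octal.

AND each oct digit independently (no carries):
  6&5=4, 2&5=0, 0&3=0, 7&3=3, 3&3=3, 1&1=1, 3&2=2, 4&1=0, 5&2=0

0o400331200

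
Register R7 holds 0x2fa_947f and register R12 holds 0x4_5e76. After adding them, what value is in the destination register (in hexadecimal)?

Add column by column in base 16, right to left:
  f+6 = 5 carry 1
  7+7+1 = f
  4+e = 2 carry 1
  9+5+1 = f
  a+4 = e
  f+0 = f
  2+0 = 2

0x2fef2f5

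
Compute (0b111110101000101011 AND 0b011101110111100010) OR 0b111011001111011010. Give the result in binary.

0b111111101111111010

0b111110101000101011 AND 0b011101110111100010 = 0b011100100000100010.
Then OR with 0b111011001111011010.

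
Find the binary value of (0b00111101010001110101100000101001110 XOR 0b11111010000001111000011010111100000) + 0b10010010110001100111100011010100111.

0b101011010000001110101011101101010101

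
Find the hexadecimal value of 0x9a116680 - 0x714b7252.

Subtract column by column in base 16:
  0-2 → e (borrow)
  8-5-1 → 2
  6-2 → 4
  6-7 → f (borrow)
  1-b-1 → 5 (borrow)
  1-4-1 → c (borrow)
  a-1-1 → 8
  9-7 → 2

0x28c5f42e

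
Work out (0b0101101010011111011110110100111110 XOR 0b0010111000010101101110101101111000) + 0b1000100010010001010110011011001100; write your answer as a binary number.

0b1111110100011100000110110100010010

First 0b0101101010011111011110110100111110 XOR 0b0010111000010101101110101101111000 = 0b0111010010001010110000011001000110.
Add column by column in base 2, right to left:
  0+0 = 0
  1+0 = 1
  1+1 = 0 carry 1
  0+1+1 = 0 carry 1
  0+0+1 = 1
  0+0 = 0
  1+1 = 0 carry 1
  0+1+1 = 0 carry 1
  0+0+1 = 1
  1+1 = 0 carry 1
  1+1+1 = 1 carry 1
  0+0+1 = 1
  0+0 = 0
  0+1 = 1
  0+1 = 1
  0+0 = 0
  1+1 = 0 carry 1
  1+0+1 = 0 carry 1
  0+1+1 = 0 carry 1
  1+0+1 = 0 carry 1
  0+0+1 = 1
  1+0 = 1
  0+1 = 1
  0+0 = 0
  0+0 = 0
  1+1 = 0 carry 1
  0+0+1 = 1
  0+0 = 0
  1+0 = 1
  0+1 = 1
  1+0 = 1
  1+0 = 1
  1+0 = 1
  0+1 = 1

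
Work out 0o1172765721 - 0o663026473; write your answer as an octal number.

0o307737226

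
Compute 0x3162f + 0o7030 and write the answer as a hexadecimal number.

0o7030 = 0xe18 in hexadecimal.
Add column by column in base 16, right to left:
  f+8 = 7 carry 1
  2+1+1 = 4
  6+e = 4 carry 1
  1+0+1 = 2
  3+0 = 3

0x32447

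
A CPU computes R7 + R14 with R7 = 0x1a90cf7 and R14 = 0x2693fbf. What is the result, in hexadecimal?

Add column by column in base 16, right to left:
  7+f = 6 carry 1
  f+b+1 = b carry 1
  c+f+1 = c carry 1
  0+3+1 = 4
  9+9 = 2 carry 1
  a+6+1 = 1 carry 1
  1+2+1 = 4

0x4124cb6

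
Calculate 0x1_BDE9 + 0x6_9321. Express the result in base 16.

0x8510A

Add column by column in base 16, right to left:
  9+1 = A
  E+2 = 0 carry 1
  D+3+1 = 1 carry 1
  B+9+1 = 5 carry 1
  1+6+1 = 8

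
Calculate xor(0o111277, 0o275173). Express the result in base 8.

0o364304

XOR each oct digit independently (no carries):
  1^2=3, 1^7=6, 1^5=4, 2^1=3, 7^7=0, 7^3=4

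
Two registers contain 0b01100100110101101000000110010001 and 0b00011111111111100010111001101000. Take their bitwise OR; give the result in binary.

0b01111111111111101010111111111001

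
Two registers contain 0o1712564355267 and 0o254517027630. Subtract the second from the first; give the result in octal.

0o1436045325437

Subtract column by column in base 8:
  7-0 → 7
  6-3 → 3
  2-6 → 4 (borrow)
  5-7-1 → 5 (borrow)
  5-2-1 → 2
  3-0 → 3
  4-7 → 5 (borrow)
  6-1-1 → 4
  5-5 → 0
  2-4 → 6 (borrow)
  1-5-1 → 3 (borrow)
  7-2-1 → 4
  1-0 → 1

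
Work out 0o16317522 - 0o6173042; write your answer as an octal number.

0o10124460

Subtract column by column in base 8:
  2-2 → 0
  2-4 → 6 (borrow)
  5-0-1 → 4
  7-3 → 4
  1-7 → 2 (borrow)
  3-1-1 → 1
  6-6 → 0
  1-0 → 1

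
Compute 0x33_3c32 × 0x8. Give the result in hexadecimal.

Multiply each base-16 digit by 8, carrying:
  2×8 = 16 → write 0 carry 1
  3×8+1 = 25 → write 9 carry 1
  c×8+1 = 97 → write 1 carry 6
  3×8+6 = 30 → write e carry 1
  3×8+1 = 25 → write 9 carry 1
  3×8+1 = 25 → write 9 carry 1
  remaining carry: 1

0x199e190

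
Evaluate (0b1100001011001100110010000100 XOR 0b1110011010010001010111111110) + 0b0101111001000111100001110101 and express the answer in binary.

First 0b1100001011001100110010000100 XOR 0b1110011010010001010111111110 = 0b0010010001011101100101111010.
Add column by column in base 2, right to left:
  0+1 = 1
  1+0 = 1
  0+1 = 1
  1+0 = 1
  1+1 = 0 carry 1
  1+1+1 = 1 carry 1
  1+1+1 = 1 carry 1
  0+0+1 = 1
  1+0 = 1
  0+0 = 0
  0+0 = 0
  1+1 = 0 carry 1
  1+1+1 = 1 carry 1
  0+1+1 = 0 carry 1
  1+1+1 = 1 carry 1
  1+0+1 = 0 carry 1
  1+0+1 = 0 carry 1
  0+0+1 = 1
  1+1 = 0 carry 1
  0+0+1 = 1
  0+0 = 0
  0+1 = 1
  1+1 = 0 carry 1
  0+1+1 = 0 carry 1
  0+1+1 = 0 carry 1
  1+0+1 = 0 carry 1
  0+1+1 = 0 carry 1
  final carry 1

0b1000001010100101000111101111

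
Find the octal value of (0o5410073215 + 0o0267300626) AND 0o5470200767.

0o5470200043

Add column by column in base 8, right to left:
  5+6 = 3 carry 1
  1+2+1 = 4
  2+6 = 0 carry 1
  3+0+1 = 4
  7+0 = 7
  0+3 = 3
  0+7 = 7
  1+6 = 7
  4+2 = 6
  5+0 = 5
Sum = 0o5677374043; now AND with 0o5470200767:
  5&5=5, 6&4=4, 7&7=7, 7&0=0, 3&2=2, 7&0=0, 4&0=0, 0&7=0, 4&6=4, 3&7=3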